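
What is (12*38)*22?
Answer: 10032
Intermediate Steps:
(12*38)*22 = 456*22 = 10032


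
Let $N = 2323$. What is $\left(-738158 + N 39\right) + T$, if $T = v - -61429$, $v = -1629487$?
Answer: $-2215619$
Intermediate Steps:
$T = -1568058$ ($T = -1629487 - -61429 = -1629487 + 61429 = -1568058$)
$\left(-738158 + N 39\right) + T = \left(-738158 + 2323 \cdot 39\right) - 1568058 = \left(-738158 + 90597\right) - 1568058 = -647561 - 1568058 = -2215619$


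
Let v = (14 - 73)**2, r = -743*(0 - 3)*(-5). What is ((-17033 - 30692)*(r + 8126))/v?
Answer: 144081775/3481 ≈ 41391.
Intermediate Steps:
r = -11145 (r = -(-2229)*(-5) = -743*15 = -11145)
v = 3481 (v = (-59)**2 = 3481)
((-17033 - 30692)*(r + 8126))/v = ((-17033 - 30692)*(-11145 + 8126))/3481 = -47725*(-3019)*(1/3481) = 144081775*(1/3481) = 144081775/3481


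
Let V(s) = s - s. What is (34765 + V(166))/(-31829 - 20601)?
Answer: -6953/10486 ≈ -0.66307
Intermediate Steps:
V(s) = 0
(34765 + V(166))/(-31829 - 20601) = (34765 + 0)/(-31829 - 20601) = 34765/(-52430) = 34765*(-1/52430) = -6953/10486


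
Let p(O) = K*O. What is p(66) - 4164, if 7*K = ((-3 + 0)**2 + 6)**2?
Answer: -14298/7 ≈ -2042.6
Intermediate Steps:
K = 225/7 (K = ((-3 + 0)**2 + 6)**2/7 = ((-3)**2 + 6)**2/7 = (9 + 6)**2/7 = (1/7)*15**2 = (1/7)*225 = 225/7 ≈ 32.143)
p(O) = 225*O/7
p(66) - 4164 = (225/7)*66 - 4164 = 14850/7 - 4164 = -14298/7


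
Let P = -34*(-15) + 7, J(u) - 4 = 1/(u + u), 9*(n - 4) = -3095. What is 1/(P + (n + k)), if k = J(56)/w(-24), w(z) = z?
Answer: 8064/1426877 ≈ 0.0056515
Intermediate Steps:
n = -3059/9 (n = 4 + (⅑)*(-3095) = 4 - 3095/9 = -3059/9 ≈ -339.89)
J(u) = 4 + 1/(2*u) (J(u) = 4 + 1/(u + u) = 4 + 1/(2*u))
k = -449/2688 (k = (4 + (½)/56)/(-24) = (4 + (½)*(1/56))*(-1/24) = (4 + 1/112)*(-1/24) = (449/112)*(-1/24) = -449/2688 ≈ -0.16704)
P = 517 (P = 510 + 7 = 517)
1/(P + (n + k)) = 1/(517 + (-3059/9 - 449/2688)) = 1/(517 - 2742211/8064) = 1/(1426877/8064) = 8064/1426877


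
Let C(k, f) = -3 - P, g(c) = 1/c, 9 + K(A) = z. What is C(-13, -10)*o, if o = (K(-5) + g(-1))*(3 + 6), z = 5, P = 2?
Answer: 225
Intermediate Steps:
K(A) = -4 (K(A) = -9 + 5 = -4)
C(k, f) = -5 (C(k, f) = -3 - 1*2 = -3 - 2 = -5)
o = -45 (o = (-4 + 1/(-1))*(3 + 6) = (-4 - 1)*9 = -5*9 = -45)
C(-13, -10)*o = -5*(-45) = 225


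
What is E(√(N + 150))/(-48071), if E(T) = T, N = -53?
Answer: -√97/48071 ≈ -0.00020488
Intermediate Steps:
E(√(N + 150))/(-48071) = √(-53 + 150)/(-48071) = √97*(-1/48071) = -√97/48071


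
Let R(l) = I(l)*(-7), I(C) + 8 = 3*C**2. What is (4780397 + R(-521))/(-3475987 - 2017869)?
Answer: 28744/171683 ≈ 0.16742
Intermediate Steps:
I(C) = -8 + 3*C**2
R(l) = 56 - 21*l**2 (R(l) = (-8 + 3*l**2)*(-7) = 56 - 21*l**2)
(4780397 + R(-521))/(-3475987 - 2017869) = (4780397 + (56 - 21*(-521)**2))/(-3475987 - 2017869) = (4780397 + (56 - 21*271441))/(-5493856) = (4780397 + (56 - 5700261))*(-1/5493856) = (4780397 - 5700205)*(-1/5493856) = -919808*(-1/5493856) = 28744/171683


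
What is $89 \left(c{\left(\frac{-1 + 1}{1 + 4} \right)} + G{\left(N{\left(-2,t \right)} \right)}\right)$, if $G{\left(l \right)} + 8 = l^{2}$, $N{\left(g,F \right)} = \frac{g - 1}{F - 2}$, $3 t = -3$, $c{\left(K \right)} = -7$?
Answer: $-1246$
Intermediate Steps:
$t = -1$ ($t = \frac{1}{3} \left(-3\right) = -1$)
$N{\left(g,F \right)} = \frac{-1 + g}{-2 + F}$ ($N{\left(g,F \right)} = \frac{g + \left(-1 + 0\right)}{-2 + F} = \frac{g - 1}{-2 + F} = \frac{-1 + g}{-2 + F}$)
$G{\left(l \right)} = -8 + l^{2}$
$89 \left(c{\left(\frac{-1 + 1}{1 + 4} \right)} + G{\left(N{\left(-2,t \right)} \right)}\right) = 89 \left(-7 - \left(8 - \left(\frac{-1 - 2}{-2 - 1}\right)^{2}\right)\right) = 89 \left(-7 - \left(8 - \left(\frac{1}{-3} \left(-3\right)\right)^{2}\right)\right) = 89 \left(-7 - \left(8 - \left(\left(- \frac{1}{3}\right) \left(-3\right)\right)^{2}\right)\right) = 89 \left(-7 - \left(8 - 1^{2}\right)\right) = 89 \left(-7 + \left(-8 + 1\right)\right) = 89 \left(-7 - 7\right) = 89 \left(-14\right) = -1246$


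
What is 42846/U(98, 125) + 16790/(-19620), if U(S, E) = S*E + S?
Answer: 879605/336483 ≈ 2.6141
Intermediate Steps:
U(S, E) = S + E*S (U(S, E) = E*S + S = S + E*S)
42846/U(98, 125) + 16790/(-19620) = 42846/((98*(1 + 125))) + 16790/(-19620) = 42846/((98*126)) + 16790*(-1/19620) = 42846/12348 - 1679/1962 = 42846*(1/12348) - 1679/1962 = 7141/2058 - 1679/1962 = 879605/336483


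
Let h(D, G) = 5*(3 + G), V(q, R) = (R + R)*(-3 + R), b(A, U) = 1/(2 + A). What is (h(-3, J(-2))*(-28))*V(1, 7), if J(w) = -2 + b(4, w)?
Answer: -27440/3 ≈ -9146.7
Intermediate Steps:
V(q, R) = 2*R*(-3 + R) (V(q, R) = (2*R)*(-3 + R) = 2*R*(-3 + R))
J(w) = -11/6 (J(w) = -2 + 1/(2 + 4) = -2 + 1/6 = -2 + ⅙ = -11/6)
h(D, G) = 15 + 5*G
(h(-3, J(-2))*(-28))*V(1, 7) = ((15 + 5*(-11/6))*(-28))*(2*7*(-3 + 7)) = ((15 - 55/6)*(-28))*(2*7*4) = ((35/6)*(-28))*56 = -490/3*56 = -27440/3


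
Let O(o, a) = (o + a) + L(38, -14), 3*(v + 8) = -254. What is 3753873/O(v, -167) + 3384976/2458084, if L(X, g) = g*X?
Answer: -6918491539999/1459487375 ≈ -4740.4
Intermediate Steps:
v = -278/3 (v = -8 + (⅓)*(-254) = -8 - 254/3 = -278/3 ≈ -92.667)
L(X, g) = X*g
O(o, a) = -532 + a + o (O(o, a) = (o + a) + 38*(-14) = (a + o) - 532 = -532 + a + o)
3753873/O(v, -167) + 3384976/2458084 = 3753873/(-532 - 167 - 278/3) + 3384976/2458084 = 3753873/(-2375/3) + 3384976*(1/2458084) = 3753873*(-3/2375) + 846244/614521 = -11261619/2375 + 846244/614521 = -6918491539999/1459487375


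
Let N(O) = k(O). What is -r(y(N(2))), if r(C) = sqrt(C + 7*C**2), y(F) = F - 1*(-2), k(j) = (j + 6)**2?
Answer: -sqrt(30558) ≈ -174.81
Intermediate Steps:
k(j) = (6 + j)**2
N(O) = (6 + O)**2
y(F) = 2 + F (y(F) = F + 2 = 2 + F)
-r(y(N(2))) = -sqrt((2 + (6 + 2)**2)*(1 + 7*(2 + (6 + 2)**2))) = -sqrt((2 + 8**2)*(1 + 7*(2 + 8**2))) = -sqrt((2 + 64)*(1 + 7*(2 + 64))) = -sqrt(66*(1 + 7*66)) = -sqrt(66*(1 + 462)) = -sqrt(66*463) = -sqrt(30558)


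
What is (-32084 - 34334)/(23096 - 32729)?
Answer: 66418/9633 ≈ 6.8948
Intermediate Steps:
(-32084 - 34334)/(23096 - 32729) = -66418/(-9633) = -66418*(-1/9633) = 66418/9633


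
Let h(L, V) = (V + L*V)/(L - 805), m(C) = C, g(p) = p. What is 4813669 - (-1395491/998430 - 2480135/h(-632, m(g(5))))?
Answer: 3744328979532161/630009330 ≈ 5.9433e+6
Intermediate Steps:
h(L, V) = (V + L*V)/(-805 + L)
4813669 - (-1395491/998430 - 2480135/h(-632, m(g(5)))) = 4813669 - (-1395491/998430 - 2480135*(-805 - 632)/(5*(1 - 632))) = 4813669 - (-1395491*1/998430 - 2480135/(5*(-631)/(-1437))) = 4813669 - (-1395491/998430 - 2480135/(5*(-1/1437)*(-631))) = 4813669 - (-1395491/998430 - 2480135/3155/1437) = 4813669 - (-1395491/998430 - 2480135*1437/3155) = 4813669 - (-1395491/998430 - 712790799/631) = 4813669 - 1*(-711672598000391/630009330) = 4813669 + 711672598000391/630009330 = 3744328979532161/630009330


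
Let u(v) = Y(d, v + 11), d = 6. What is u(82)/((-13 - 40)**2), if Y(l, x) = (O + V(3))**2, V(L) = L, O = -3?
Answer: 0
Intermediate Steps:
Y(l, x) = 0 (Y(l, x) = (-3 + 3)**2 = 0**2 = 0)
u(v) = 0
u(82)/((-13 - 40)**2) = 0/((-13 - 40)**2) = 0/((-53)**2) = 0/2809 = 0*(1/2809) = 0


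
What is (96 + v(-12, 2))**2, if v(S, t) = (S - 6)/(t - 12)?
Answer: 239121/25 ≈ 9564.8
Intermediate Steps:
v(S, t) = (-6 + S)/(-12 + t)
(96 + v(-12, 2))**2 = (96 + (-6 - 12)/(-12 + 2))**2 = (96 - 18/(-10))**2 = (96 - 1/10*(-18))**2 = (96 + 9/5)**2 = (489/5)**2 = 239121/25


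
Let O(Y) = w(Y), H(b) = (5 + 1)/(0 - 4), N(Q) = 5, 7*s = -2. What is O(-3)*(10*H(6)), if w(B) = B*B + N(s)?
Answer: -210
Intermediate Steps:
s = -2/7 (s = (1/7)*(-2) = -2/7 ≈ -0.28571)
H(b) = -3/2 (H(b) = 6/(-4) = 6*(-1/4) = -3/2)
w(B) = 5 + B**2 (w(B) = B*B + 5 = B**2 + 5 = 5 + B**2)
O(Y) = 5 + Y**2
O(-3)*(10*H(6)) = (5 + (-3)**2)*(10*(-3/2)) = (5 + 9)*(-15) = 14*(-15) = -210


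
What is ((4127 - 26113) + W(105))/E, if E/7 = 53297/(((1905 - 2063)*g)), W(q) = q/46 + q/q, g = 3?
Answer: 239655585/8580817 ≈ 27.929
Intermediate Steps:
W(q) = 1 + q/46 (W(q) = q*(1/46) + 1 = q/46 + 1 = 1 + q/46)
E = -373079/474 (E = 7*(53297/(((1905 - 2063)*3))) = 7*(53297/((-158*3))) = 7*(53297/(-474)) = 7*(53297*(-1/474)) = 7*(-53297/474) = -373079/474 ≈ -787.09)
((4127 - 26113) + W(105))/E = ((4127 - 26113) + (1 + (1/46)*105))/(-373079/474) = (-21986 + (1 + 105/46))*(-474/373079) = (-21986 + 151/46)*(-474/373079) = -1011205/46*(-474/373079) = 239655585/8580817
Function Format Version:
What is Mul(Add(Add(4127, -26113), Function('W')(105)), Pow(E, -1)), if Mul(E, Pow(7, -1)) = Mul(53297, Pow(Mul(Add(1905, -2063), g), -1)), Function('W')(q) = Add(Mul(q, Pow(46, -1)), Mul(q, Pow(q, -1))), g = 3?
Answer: Rational(239655585, 8580817) ≈ 27.929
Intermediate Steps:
Function('W')(q) = Add(1, Mul(Rational(1, 46), q)) (Function('W')(q) = Add(Mul(q, Rational(1, 46)), 1) = Add(Mul(Rational(1, 46), q), 1) = Add(1, Mul(Rational(1, 46), q)))
E = Rational(-373079, 474) (E = Mul(7, Mul(53297, Pow(Mul(Add(1905, -2063), 3), -1))) = Mul(7, Mul(53297, Pow(Mul(-158, 3), -1))) = Mul(7, Mul(53297, Pow(-474, -1))) = Mul(7, Mul(53297, Rational(-1, 474))) = Mul(7, Rational(-53297, 474)) = Rational(-373079, 474) ≈ -787.09)
Mul(Add(Add(4127, -26113), Function('W')(105)), Pow(E, -1)) = Mul(Add(Add(4127, -26113), Add(1, Mul(Rational(1, 46), 105))), Pow(Rational(-373079, 474), -1)) = Mul(Add(-21986, Add(1, Rational(105, 46))), Rational(-474, 373079)) = Mul(Add(-21986, Rational(151, 46)), Rational(-474, 373079)) = Mul(Rational(-1011205, 46), Rational(-474, 373079)) = Rational(239655585, 8580817)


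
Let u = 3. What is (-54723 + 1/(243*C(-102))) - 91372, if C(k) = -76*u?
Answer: -8094247381/55404 ≈ -1.4610e+5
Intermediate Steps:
C(k) = -228 (C(k) = -76*3 = -228)
(-54723 + 1/(243*C(-102))) - 91372 = (-54723 + 1/(243*(-228))) - 91372 = (-54723 + (1/243)*(-1/228)) - 91372 = (-54723 - 1/55404) - 91372 = -3031873093/55404 - 91372 = -8094247381/55404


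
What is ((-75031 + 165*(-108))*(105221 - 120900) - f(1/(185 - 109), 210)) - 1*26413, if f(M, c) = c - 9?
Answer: 1455784215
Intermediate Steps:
f(M, c) = -9 + c
((-75031 + 165*(-108))*(105221 - 120900) - f(1/(185 - 109), 210)) - 1*26413 = ((-75031 + 165*(-108))*(105221 - 120900) - (-9 + 210)) - 1*26413 = ((-75031 - 17820)*(-15679) - 1*201) - 26413 = (-92851*(-15679) - 201) - 26413 = (1455810829 - 201) - 26413 = 1455810628 - 26413 = 1455784215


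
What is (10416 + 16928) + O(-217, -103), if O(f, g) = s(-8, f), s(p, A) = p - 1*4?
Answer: 27332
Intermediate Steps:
s(p, A) = -4 + p (s(p, A) = p - 4 = -4 + p)
O(f, g) = -12 (O(f, g) = -4 - 8 = -12)
(10416 + 16928) + O(-217, -103) = (10416 + 16928) - 12 = 27344 - 12 = 27332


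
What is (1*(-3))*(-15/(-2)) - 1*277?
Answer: -599/2 ≈ -299.50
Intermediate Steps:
(1*(-3))*(-15/(-2)) - 1*277 = -(-45)*(-1)/2 - 277 = -3*15/2 - 277 = -45/2 - 277 = -599/2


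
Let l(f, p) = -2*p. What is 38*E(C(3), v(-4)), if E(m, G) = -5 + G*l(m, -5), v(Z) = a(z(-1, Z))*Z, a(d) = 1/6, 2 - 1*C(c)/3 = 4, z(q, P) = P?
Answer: -1330/3 ≈ -443.33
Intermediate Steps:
C(c) = -6 (C(c) = 6 - 3*4 = 6 - 12 = -6)
a(d) = ⅙
v(Z) = Z/6
E(m, G) = -5 + 10*G (E(m, G) = -5 + G*(-2*(-5)) = -5 + G*10 = -5 + 10*G)
38*E(C(3), v(-4)) = 38*(-5 + 10*((⅙)*(-4))) = 38*(-5 + 10*(-⅔)) = 38*(-5 - 20/3) = 38*(-35/3) = -1330/3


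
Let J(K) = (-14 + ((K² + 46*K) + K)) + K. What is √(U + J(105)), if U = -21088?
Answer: I*√5037 ≈ 70.972*I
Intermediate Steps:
J(K) = -14 + K² + 48*K (J(K) = (-14 + (K² + 47*K)) + K = (-14 + K² + 47*K) + K = -14 + K² + 48*K)
√(U + J(105)) = √(-21088 + (-14 + 105² + 48*105)) = √(-21088 + (-14 + 11025 + 5040)) = √(-21088 + 16051) = √(-5037) = I*√5037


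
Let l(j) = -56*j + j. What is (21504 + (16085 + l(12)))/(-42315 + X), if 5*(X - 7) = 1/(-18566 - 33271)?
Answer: -9571442865/10965598981 ≈ -0.87286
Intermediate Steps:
l(j) = -55*j
X = 1814294/259185 (X = 7 + 1/(5*(-18566 - 33271)) = 7 + (⅕)/(-51837) = 7 + (⅕)*(-1/51837) = 7 - 1/259185 = 1814294/259185 ≈ 7.0000)
(21504 + (16085 + l(12)))/(-42315 + X) = (21504 + (16085 - 55*12))/(-42315 + 1814294/259185) = (21504 + (16085 - 660))/(-10965598981/259185) = (21504 + 15425)*(-259185/10965598981) = 36929*(-259185/10965598981) = -9571442865/10965598981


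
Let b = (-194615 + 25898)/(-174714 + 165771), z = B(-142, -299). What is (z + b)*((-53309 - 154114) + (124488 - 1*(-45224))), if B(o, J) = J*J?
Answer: -10052267540820/2981 ≈ -3.3721e+9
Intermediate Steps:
B(o, J) = J²
z = 89401 (z = (-299)² = 89401)
b = 56239/2981 (b = -168717/(-8943) = -168717*(-1/8943) = 56239/2981 ≈ 18.866)
(z + b)*((-53309 - 154114) + (124488 - 1*(-45224))) = (89401 + 56239/2981)*((-53309 - 154114) + (124488 - 1*(-45224))) = 266560620*(-207423 + (124488 + 45224))/2981 = 266560620*(-207423 + 169712)/2981 = (266560620/2981)*(-37711) = -10052267540820/2981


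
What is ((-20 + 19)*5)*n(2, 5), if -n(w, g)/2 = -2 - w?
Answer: -40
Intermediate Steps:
n(w, g) = 4 + 2*w (n(w, g) = -2*(-2 - w) = 4 + 2*w)
((-20 + 19)*5)*n(2, 5) = ((-20 + 19)*5)*(4 + 2*2) = (-1*5)*(4 + 4) = -5*8 = -40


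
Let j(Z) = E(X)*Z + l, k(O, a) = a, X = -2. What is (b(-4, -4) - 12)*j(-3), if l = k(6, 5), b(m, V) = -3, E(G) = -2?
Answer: -165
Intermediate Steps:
l = 5
j(Z) = 5 - 2*Z (j(Z) = -2*Z + 5 = 5 - 2*Z)
(b(-4, -4) - 12)*j(-3) = (-3 - 12)*(5 - 2*(-3)) = -15*(5 + 6) = -15*11 = -165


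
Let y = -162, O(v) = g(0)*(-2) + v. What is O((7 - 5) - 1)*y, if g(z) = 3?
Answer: 810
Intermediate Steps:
O(v) = -6 + v (O(v) = 3*(-2) + v = -6 + v)
O((7 - 5) - 1)*y = (-6 + ((7 - 5) - 1))*(-162) = (-6 + (2 - 1))*(-162) = (-6 + 1)*(-162) = -5*(-162) = 810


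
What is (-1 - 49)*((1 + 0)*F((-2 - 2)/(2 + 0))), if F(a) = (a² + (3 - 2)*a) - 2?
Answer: 0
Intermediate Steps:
F(a) = -2 + a + a² (F(a) = (a² + 1*a) - 2 = (a² + a) - 2 = (a + a²) - 2 = -2 + a + a²)
(-1 - 49)*((1 + 0)*F((-2 - 2)/(2 + 0))) = (-1 - 49)*((1 + 0)*(-2 + (-2 - 2)/(2 + 0) + ((-2 - 2)/(2 + 0))²)) = -50*(-2 - 4/2 + (-4/2)²) = -50*(-2 - 4*½ + (-4*½)²) = -50*(-2 - 2 + (-2)²) = -50*(-2 - 2 + 4) = -50*0 = 0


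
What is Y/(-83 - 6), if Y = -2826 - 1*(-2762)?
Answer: 64/89 ≈ 0.71910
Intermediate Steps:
Y = -64 (Y = -2826 + 2762 = -64)
Y/(-83 - 6) = -64/(-83 - 6) = -64/(-89) = -64*(-1/89) = 64/89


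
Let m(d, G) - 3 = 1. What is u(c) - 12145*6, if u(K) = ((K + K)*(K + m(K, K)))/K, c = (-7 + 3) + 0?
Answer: -72870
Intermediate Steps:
m(d, G) = 4 (m(d, G) = 3 + 1 = 4)
c = -4 (c = -4 + 0 = -4)
u(K) = 8 + 2*K (u(K) = ((K + K)*(K + 4))/K = ((2*K)*(4 + K))/K = (2*K*(4 + K))/K = 8 + 2*K)
u(c) - 12145*6 = (8 + 2*(-4)) - 12145*6 = (8 - 8) - 347*210 = 0 - 72870 = -72870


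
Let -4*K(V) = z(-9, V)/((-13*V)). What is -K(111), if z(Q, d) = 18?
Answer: -3/962 ≈ -0.0031185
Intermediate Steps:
K(V) = 9/(26*V) (K(V) = -9/(2*((-13*V))) = -9*(-1/(13*V))/2 = -(-9)/(26*V) = 9/(26*V))
-K(111) = -9/(26*111) = -1*3/962 = -3/962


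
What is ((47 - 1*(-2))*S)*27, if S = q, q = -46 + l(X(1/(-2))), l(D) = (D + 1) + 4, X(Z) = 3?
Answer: -50274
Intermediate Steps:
l(D) = 5 + D (l(D) = (1 + D) + 4 = 5 + D)
q = -38 (q = -46 + (5 + 3) = -46 + 8 = -38)
S = -38
((47 - 1*(-2))*S)*27 = ((47 - 1*(-2))*(-38))*27 = ((47 + 2)*(-38))*27 = (49*(-38))*27 = -1862*27 = -50274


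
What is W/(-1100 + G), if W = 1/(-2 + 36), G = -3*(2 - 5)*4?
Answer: -1/36176 ≈ -2.7643e-5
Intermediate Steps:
G = 36 (G = -(-9)*4 = -3*(-12) = 36)
W = 1/34 ≈ 0.029412
W/(-1100 + G) = (1/34)/(-1100 + 36) = (1/34)/(-1064) = -1/1064*1/34 = -1/36176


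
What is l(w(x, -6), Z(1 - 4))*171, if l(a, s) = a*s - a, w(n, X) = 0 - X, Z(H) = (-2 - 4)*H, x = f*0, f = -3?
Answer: 17442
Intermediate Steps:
x = 0 (x = -3*0 = 0)
Z(H) = -6*H
w(n, X) = -X
l(a, s) = -a + a*s
l(w(x, -6), Z(1 - 4))*171 = ((-1*(-6))*(-1 - 6*(1 - 4)))*171 = (6*(-1 - 6*(-3)))*171 = (6*(-1 + 18))*171 = (6*17)*171 = 102*171 = 17442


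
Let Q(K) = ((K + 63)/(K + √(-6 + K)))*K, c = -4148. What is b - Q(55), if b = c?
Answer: -131833/31 ≈ -4252.7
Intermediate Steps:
Q(K) = K*(63 + K)/(K + √(-6 + K)) (Q(K) = ((63 + K)/(K + √(-6 + K)))*K = K*(63 + K)/(K + √(-6 + K)))
b = -4148
b - Q(55) = -4148 - 55*(63 + 55)/(55 + √(-6 + 55)) = -4148 - 55*118/(55 + √49) = -4148 - 55*118/(55 + 7) = -4148 - 55*118/62 = -4148 - 1*3245/31 = -4148 - 3245/31 = -131833/31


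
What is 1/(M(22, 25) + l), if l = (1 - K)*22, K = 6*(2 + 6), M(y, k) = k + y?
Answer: -1/987 ≈ -0.0010132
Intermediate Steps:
K = 48 (K = 6*8 = 48)
l = -1034 (l = (1 - 1*48)*22 = (1 - 48)*22 = -47*22 = -1034)
1/(M(22, 25) + l) = 1/((25 + 22) - 1034) = 1/(47 - 1034) = 1/(-987) = -1/987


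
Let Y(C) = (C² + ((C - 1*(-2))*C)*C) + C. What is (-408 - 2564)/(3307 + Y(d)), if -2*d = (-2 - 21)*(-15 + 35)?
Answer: -2972/12329237 ≈ -0.00024105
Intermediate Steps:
d = 230 (d = -(-2 - 21)*(-15 + 35)/2 = -(-23)*20/2 = -½*(-460) = 230)
Y(C) = C + C² + C²*(2 + C) (Y(C) = (C² + ((C + 2)*C)*C) + C = (C² + ((2 + C)*C)*C) + C = (C² + (C*(2 + C))*C) + C = (C² + C²*(2 + C)) + C = C + C² + C²*(2 + C))
(-408 - 2564)/(3307 + Y(d)) = (-408 - 2564)/(3307 + 230*(1 + 230² + 3*230)) = -2972/(3307 + 230*(1 + 52900 + 690)) = -2972/(3307 + 230*53591) = -2972/(3307 + 12325930) = -2972/12329237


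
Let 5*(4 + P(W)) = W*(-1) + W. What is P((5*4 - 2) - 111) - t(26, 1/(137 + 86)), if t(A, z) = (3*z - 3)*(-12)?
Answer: -8884/223 ≈ -39.839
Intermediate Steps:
t(A, z) = 36 - 36*z (t(A, z) = (-3 + 3*z)*(-12) = 36 - 36*z)
P(W) = -4 (P(W) = -4 + (W*(-1) + W)/5 = -4 + (-W + W)/5 = -4 + (⅕)*0 = -4 + 0 = -4)
P((5*4 - 2) - 111) - t(26, 1/(137 + 86)) = -4 - (36 - 36/(137 + 86)) = -4 - (36 - 36/223) = -4 - 1*7992/223 = -4 - 7992/223 = -8884/223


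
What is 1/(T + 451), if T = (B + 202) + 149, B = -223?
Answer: 1/579 ≈ 0.0017271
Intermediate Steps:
T = 128 (T = (-223 + 202) + 149 = -21 + 149 = 128)
1/(T + 451) = 1/(128 + 451) = 1/579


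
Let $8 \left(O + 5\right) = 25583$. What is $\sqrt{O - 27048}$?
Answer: $\frac{i \sqrt{381682}}{4} \approx 154.45 i$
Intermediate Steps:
$O = \frac{25543}{8}$ ($O = -5 + \frac{1}{8} \cdot 25583 = -5 + \frac{25583}{8} = \frac{25543}{8} \approx 3192.9$)
$\sqrt{O - 27048} = \sqrt{\frac{25543}{8} - 27048} = \sqrt{- \frac{190841}{8}} = \frac{i \sqrt{381682}}{4}$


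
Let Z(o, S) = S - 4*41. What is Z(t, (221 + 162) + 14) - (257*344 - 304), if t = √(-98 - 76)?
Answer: -87871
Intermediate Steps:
t = I*√174 (t = √(-174) = I*√174 ≈ 13.191*I)
Z(o, S) = -164 + S (Z(o, S) = S - 1*164 = S - 164 = -164 + S)
Z(t, (221 + 162) + 14) - (257*344 - 304) = (-164 + ((221 + 162) + 14)) - (257*344 - 304) = (-164 + (383 + 14)) - (88408 - 304) = (-164 + 397) - 1*88104 = 233 - 88104 = -87871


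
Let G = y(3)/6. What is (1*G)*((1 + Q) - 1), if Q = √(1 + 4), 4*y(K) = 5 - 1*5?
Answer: 0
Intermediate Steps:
y(K) = 0 (y(K) = (5 - 1*5)/4 = (5 - 5)/4 = (¼)*0 = 0)
Q = √5 ≈ 2.2361
G = 0 (G = 0/6 = 0*(⅙) = 0)
(1*G)*((1 + Q) - 1) = (1*0)*((1 + √5) - 1) = 0*√5 = 0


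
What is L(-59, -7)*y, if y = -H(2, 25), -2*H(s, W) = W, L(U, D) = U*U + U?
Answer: 42775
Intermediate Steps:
L(U, D) = U + U**2 (L(U, D) = U**2 + U = U + U**2)
H(s, W) = -W/2
y = 25/2 (y = -(-1)*25/2 = -1*(-25/2) = 25/2 ≈ 12.500)
L(-59, -7)*y = -59*(1 - 59)*(25/2) = -59*(-58)*(25/2) = 3422*(25/2) = 42775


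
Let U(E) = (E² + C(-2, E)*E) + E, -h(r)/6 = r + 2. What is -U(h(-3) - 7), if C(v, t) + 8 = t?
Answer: -9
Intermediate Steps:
h(r) = -12 - 6*r (h(r) = -6*(r + 2) = -6*(2 + r) = -12 - 6*r)
C(v, t) = -8 + t
U(E) = E + E² + E*(-8 + E) (U(E) = (E² + (-8 + E)*E) + E = (E² + E*(-8 + E)) + E = E + E² + E*(-8 + E))
-U(h(-3) - 7) = -((-12 - 6*(-3)) - 7)*(-7 + 2*((-12 - 6*(-3)) - 7)) = -((-12 + 18) - 7)*(-7 + 2*((-12 + 18) - 7)) = -(6 - 7)*(-7 + 2*(6 - 7)) = -(-1)*(-7 + 2*(-1)) = -(-1)*(-7 - 2) = -(-1)*(-9) = -1*9 = -9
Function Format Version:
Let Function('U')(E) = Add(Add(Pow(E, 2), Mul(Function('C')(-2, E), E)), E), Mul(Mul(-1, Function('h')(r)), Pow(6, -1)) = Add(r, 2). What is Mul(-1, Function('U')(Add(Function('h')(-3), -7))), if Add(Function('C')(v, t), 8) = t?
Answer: -9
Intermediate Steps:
Function('h')(r) = Add(-12, Mul(-6, r)) (Function('h')(r) = Mul(-6, Add(r, 2)) = Mul(-6, Add(2, r)) = Add(-12, Mul(-6, r)))
Function('C')(v, t) = Add(-8, t)
Function('U')(E) = Add(E, Pow(E, 2), Mul(E, Add(-8, E))) (Function('U')(E) = Add(Add(Pow(E, 2), Mul(Add(-8, E), E)), E) = Add(Add(Pow(E, 2), Mul(E, Add(-8, E))), E) = Add(E, Pow(E, 2), Mul(E, Add(-8, E))))
Mul(-1, Function('U')(Add(Function('h')(-3), -7))) = Mul(-1, Mul(Add(Add(-12, Mul(-6, -3)), -7), Add(-7, Mul(2, Add(Add(-12, Mul(-6, -3)), -7))))) = Mul(-1, Mul(Add(Add(-12, 18), -7), Add(-7, Mul(2, Add(Add(-12, 18), -7))))) = Mul(-1, Mul(Add(6, -7), Add(-7, Mul(2, Add(6, -7))))) = Mul(-1, Mul(-1, Add(-7, Mul(2, -1)))) = Mul(-1, Mul(-1, Add(-7, -2))) = Mul(-1, Mul(-1, -9)) = Mul(-1, 9) = -9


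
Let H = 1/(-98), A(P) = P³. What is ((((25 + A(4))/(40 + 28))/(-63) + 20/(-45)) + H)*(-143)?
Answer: 2038751/29988 ≈ 67.986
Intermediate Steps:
H = -1/98 ≈ -0.010204
((((25 + A(4))/(40 + 28))/(-63) + 20/(-45)) + H)*(-143) = ((((25 + 4³)/(40 + 28))/(-63) + 20/(-45)) - 1/98)*(-143) = ((((25 + 64)/68)*(-1/63) + 20*(-1/45)) - 1/98)*(-143) = (((89*(1/68))*(-1/63) - 4/9) - 1/98)*(-143) = (((89/68)*(-1/63) - 4/9) - 1/98)*(-143) = ((-89/4284 - 4/9) - 1/98)*(-143) = (-1993/4284 - 1/98)*(-143) = -14257/29988*(-143) = 2038751/29988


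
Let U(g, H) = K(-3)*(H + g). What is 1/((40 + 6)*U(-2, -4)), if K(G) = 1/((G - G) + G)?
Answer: 1/92 ≈ 0.010870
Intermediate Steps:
K(G) = 1/G (K(G) = 1/(0 + G) = 1/G)
U(g, H) = -H/3 - g/3 (U(g, H) = (H + g)/(-3) = -(H + g)/3 = -H/3 - g/3)
1/((40 + 6)*U(-2, -4)) = 1/((40 + 6)*(-1/3*(-4) - 1/3*(-2))) = 1/(46*(4/3 + 2/3)) = 1/(46*2) = 1/92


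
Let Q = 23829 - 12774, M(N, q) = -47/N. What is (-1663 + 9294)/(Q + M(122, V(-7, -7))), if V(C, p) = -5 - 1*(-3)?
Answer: 930982/1348663 ≈ 0.69030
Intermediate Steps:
V(C, p) = -2 (V(C, p) = -5 + 3 = -2)
Q = 11055
(-1663 + 9294)/(Q + M(122, V(-7, -7))) = (-1663 + 9294)/(11055 - 47/122) = 7631/(11055 - 47*1/122) = 7631/(11055 - 47/122) = 7631/(1348663/122) = 7631*(122/1348663) = 930982/1348663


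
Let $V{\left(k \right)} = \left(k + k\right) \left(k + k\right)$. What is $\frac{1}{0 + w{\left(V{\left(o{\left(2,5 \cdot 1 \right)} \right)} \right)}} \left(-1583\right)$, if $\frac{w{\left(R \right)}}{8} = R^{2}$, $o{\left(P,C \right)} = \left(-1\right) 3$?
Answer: $- \frac{1583}{10368} \approx -0.15268$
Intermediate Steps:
$o{\left(P,C \right)} = -3$
$V{\left(k \right)} = 4 k^{2}$ ($V{\left(k \right)} = 2 k 2 k = 4 k^{2}$)
$w{\left(R \right)} = 8 R^{2}$
$\frac{1}{0 + w{\left(V{\left(o{\left(2,5 \cdot 1 \right)} \right)} \right)}} \left(-1583\right) = \frac{1}{0 + 8 \left(4 \left(-3\right)^{2}\right)^{2}} \left(-1583\right) = \frac{1}{0 + 8 \left(4 \cdot 9\right)^{2}} \left(-1583\right) = \frac{1}{0 + 8 \cdot 36^{2}} \left(-1583\right) = \frac{1}{0 + 8 \cdot 1296} \left(-1583\right) = \frac{1}{0 + 10368} \left(-1583\right) = \frac{1}{10368} \left(-1583\right) = - \frac{1583}{10368}$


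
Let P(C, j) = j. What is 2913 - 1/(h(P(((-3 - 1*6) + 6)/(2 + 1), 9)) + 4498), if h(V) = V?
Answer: 13128890/4507 ≈ 2913.0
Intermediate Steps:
2913 - 1/(h(P(((-3 - 1*6) + 6)/(2 + 1), 9)) + 4498) = 2913 - 1/(9 + 4498) = 2913 - 1/4507 = 13128890/4507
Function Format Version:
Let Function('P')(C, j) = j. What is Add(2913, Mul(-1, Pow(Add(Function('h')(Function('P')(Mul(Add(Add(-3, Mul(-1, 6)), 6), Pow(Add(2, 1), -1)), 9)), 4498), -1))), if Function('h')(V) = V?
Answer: Rational(13128890, 4507) ≈ 2913.0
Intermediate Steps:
Add(2913, Mul(-1, Pow(Add(Function('h')(Function('P')(Mul(Add(Add(-3, Mul(-1, 6)), 6), Pow(Add(2, 1), -1)), 9)), 4498), -1))) = Add(2913, Mul(-1, Pow(Add(9, 4498), -1))) = Add(2913, Mul(-1, Pow(4507, -1))) = Add(2913, Mul(-1, Rational(1, 4507))) = Add(2913, Rational(-1, 4507)) = Rational(13128890, 4507)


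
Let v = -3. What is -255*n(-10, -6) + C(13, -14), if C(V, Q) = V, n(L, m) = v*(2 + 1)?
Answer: 2308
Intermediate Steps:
n(L, m) = -9 (n(L, m) = -3*(2 + 1) = -3*3 = -9)
-255*n(-10, -6) + C(13, -14) = -255*(-9) + 13 = 2295 + 13 = 2308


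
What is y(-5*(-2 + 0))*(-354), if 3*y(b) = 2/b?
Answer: -118/5 ≈ -23.600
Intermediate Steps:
y(b) = 2/(3*b) (y(b) = (2/b)/3 = 2/(3*b))
y(-5*(-2 + 0))*(-354) = (2/(3*((-5*(-2 + 0)))))*(-354) = (2/(3*((-5*(-2)))))*(-354) = ((⅔)/10)*(-354) = ((⅔)*(⅒))*(-354) = (1/15)*(-354) = -118/5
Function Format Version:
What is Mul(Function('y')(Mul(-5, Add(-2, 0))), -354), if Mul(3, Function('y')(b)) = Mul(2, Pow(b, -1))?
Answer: Rational(-118, 5) ≈ -23.600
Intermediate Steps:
Function('y')(b) = Mul(Rational(2, 3), Pow(b, -1)) (Function('y')(b) = Mul(Rational(1, 3), Mul(2, Pow(b, -1))) = Mul(Rational(2, 3), Pow(b, -1)))
Mul(Function('y')(Mul(-5, Add(-2, 0))), -354) = Mul(Mul(Rational(2, 3), Pow(Mul(-5, Add(-2, 0)), -1)), -354) = Mul(Mul(Rational(2, 3), Pow(Mul(-5, -2), -1)), -354) = Mul(Mul(Rational(2, 3), Pow(10, -1)), -354) = Mul(Mul(Rational(2, 3), Rational(1, 10)), -354) = Mul(Rational(1, 15), -354) = Rational(-118, 5)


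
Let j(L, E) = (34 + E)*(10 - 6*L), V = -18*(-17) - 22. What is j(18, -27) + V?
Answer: -402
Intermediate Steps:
V = 284 (V = 306 - 22 = 284)
j(L, E) = (10 - 6*L)*(34 + E)
j(18, -27) + V = (340 - 204*18 + 10*(-27) - 6*(-27)*18) + 284 = (340 - 3672 - 270 + 2916) + 284 = -686 + 284 = -402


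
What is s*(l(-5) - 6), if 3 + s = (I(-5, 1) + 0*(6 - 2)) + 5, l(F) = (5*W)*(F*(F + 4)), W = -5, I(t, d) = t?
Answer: 393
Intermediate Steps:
l(F) = -25*F*(4 + F) (l(F) = (5*(-5))*(F*(F + 4)) = -25*F*(4 + F))
s = -3 (s = -3 + ((-5 + 0*(6 - 2)) + 5) = -3 + ((-5 + 0*4) + 5) = -3 + ((-5 + 0) + 5) = -3 + (-5 + 5) = -3 + 0 = -3)
s*(l(-5) - 6) = -3*(-25*(-5)*(4 - 5) - 6) = -3*(-25*(-5)*(-1) - 6) = -3*(-125 - 6) = -3*(-131) = 393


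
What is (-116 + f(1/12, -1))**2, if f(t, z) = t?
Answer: 1934881/144 ≈ 13437.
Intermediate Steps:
(-116 + f(1/12, -1))**2 = (-116 + 1/12)**2 = (-1391/12)**2 = 1934881/144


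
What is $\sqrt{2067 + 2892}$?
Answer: $3 \sqrt{551} \approx 70.42$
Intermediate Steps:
$\sqrt{2067 + 2892} = \sqrt{4959} = 3 \sqrt{551}$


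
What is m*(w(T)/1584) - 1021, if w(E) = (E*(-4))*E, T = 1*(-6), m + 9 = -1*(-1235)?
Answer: -12457/11 ≈ -1132.5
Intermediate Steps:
m = 1226 (m = -9 - 1*(-1235) = -9 + 1235 = 1226)
T = -6
w(E) = -4*E² (w(E) = (-4*E)*E = -4*E²)
m*(w(T)/1584) - 1021 = 1226*(-4*(-6)²/1584) - 1021 = 1226*(-4*36*(1/1584)) - 1021 = 1226*(-144*1/1584) - 1021 = 1226*(-1/11) - 1021 = -1226/11 - 1021 = -12457/11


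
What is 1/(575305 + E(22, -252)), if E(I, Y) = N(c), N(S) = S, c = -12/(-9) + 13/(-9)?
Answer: 9/5177744 ≈ 1.7382e-6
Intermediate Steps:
c = -⅑ (c = -12*(-⅑) + 13*(-⅑) = 4/3 - 13/9 = -⅑ ≈ -0.11111)
E(I, Y) = -⅑
1/(575305 + E(22, -252)) = 1/(575305 - ⅑) = 1/(5177744/9) = 9/5177744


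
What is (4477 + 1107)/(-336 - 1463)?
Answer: -5584/1799 ≈ -3.1039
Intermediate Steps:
(4477 + 1107)/(-336 - 1463) = 5584/(-1799) = 5584*(-1/1799) = -5584/1799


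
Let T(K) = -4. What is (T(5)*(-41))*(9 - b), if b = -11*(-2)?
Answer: -2132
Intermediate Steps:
b = 22
(T(5)*(-41))*(9 - b) = (-4*(-41))*(9 - 1*22) = 164*(9 - 22) = 164*(-13) = -2132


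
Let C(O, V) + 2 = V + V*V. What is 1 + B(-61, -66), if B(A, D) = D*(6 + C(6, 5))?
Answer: -2243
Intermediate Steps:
C(O, V) = -2 + V + V**2 (C(O, V) = -2 + (V + V*V) = -2 + (V + V**2) = -2 + V + V**2)
B(A, D) = 34*D (B(A, D) = D*(6 + (-2 + 5 + 5**2)) = D*(6 + (-2 + 5 + 25)) = D*(6 + 28) = D*34 = 34*D)
1 + B(-61, -66) = 1 + 34*(-66) = 1 - 2244 = -2243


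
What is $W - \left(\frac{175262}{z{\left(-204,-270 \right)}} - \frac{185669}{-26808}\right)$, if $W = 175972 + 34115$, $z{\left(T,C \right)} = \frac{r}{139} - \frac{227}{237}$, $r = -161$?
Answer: $\frac{273687402992749}{934392840} \approx 2.929 \cdot 10^{5}$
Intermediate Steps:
$z{\left(T,C \right)} = - \frac{69710}{32943}$ ($z{\left(T,C \right)} = - \frac{161}{139} - \frac{227}{237} = - \frac{69710}{32943}$)
$W = 210087$
$W - \left(\frac{175262}{z{\left(-204,-270 \right)}} - \frac{185669}{-26808}\right) = 210087 - \left(\frac{175262}{- \frac{69710}{32943}} - \frac{185669}{-26808}\right) = 210087 - \left(175262 \left(- \frac{32943}{69710}\right) - - \frac{185669}{26808}\right) = 210087 - \left(- \frac{2886828033}{34855} + \frac{185669}{26808}\right) = 210087 - - \frac{77383614415669}{934392840} = 210087 + \frac{77383614415669}{934392840} = \frac{273687402992749}{934392840}$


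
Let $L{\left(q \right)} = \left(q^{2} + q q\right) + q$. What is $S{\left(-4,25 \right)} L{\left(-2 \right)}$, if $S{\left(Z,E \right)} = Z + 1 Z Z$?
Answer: $72$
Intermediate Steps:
$L{\left(q \right)} = q + 2 q^{2}$ ($L{\left(q \right)} = \left(q^{2} + q^{2}\right) + q = 2 q^{2} + q = q + 2 q^{2}$)
$S{\left(Z,E \right)} = Z + Z^{2}$ ($S{\left(Z,E \right)} = Z + Z Z = Z + Z^{2}$)
$S{\left(-4,25 \right)} L{\left(-2 \right)} = - 4 \left(1 - 4\right) \left(- 2 \left(1 + 2 \left(-2\right)\right)\right) = \left(-4\right) \left(-3\right) \left(- 2 \left(1 - 4\right)\right) = 12 \left(\left(-2\right) \left(-3\right)\right) = 12 \cdot 6 = 72$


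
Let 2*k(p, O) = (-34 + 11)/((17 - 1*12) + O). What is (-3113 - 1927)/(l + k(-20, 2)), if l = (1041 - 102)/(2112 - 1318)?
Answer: 14006160/1279 ≈ 10951.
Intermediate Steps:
k(p, O) = -23/(2*(5 + O)) (k(p, O) = ((-34 + 11)/((17 - 1*12) + O))/2 = (-23/((17 - 12) + O))/2 = (-23/(5 + O))/2 = -23/(2*(5 + O)))
l = 939/794 ≈ 1.1826
(-3113 - 1927)/(l + k(-20, 2)) = (-3113 - 1927)/(939/794 - 23/(10 + 2*2)) = -5040/(939/794 - 23/(10 + 4)) = -5040/(939/794 - 23/14) = -5040/(-1279/2779) = -5040*(-2779/1279) = 14006160/1279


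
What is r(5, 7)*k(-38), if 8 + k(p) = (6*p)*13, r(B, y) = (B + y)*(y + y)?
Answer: -499296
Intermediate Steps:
r(B, y) = 2*y*(B + y) (r(B, y) = (B + y)*(2*y) = 2*y*(B + y))
k(p) = -8 + 78*p (k(p) = -8 + (6*p)*13 = -8 + 78*p)
r(5, 7)*k(-38) = (2*7*(5 + 7))*(-8 + 78*(-38)) = (2*7*12)*(-8 - 2964) = 168*(-2972) = -499296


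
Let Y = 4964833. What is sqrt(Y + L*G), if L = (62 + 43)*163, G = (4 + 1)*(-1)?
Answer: sqrt(4879258) ≈ 2208.9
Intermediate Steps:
G = -5 (G = 5*(-1) = -5)
L = 17115 (L = 105*163 = 17115)
sqrt(Y + L*G) = sqrt(4964833 + 17115*(-5)) = sqrt(4964833 - 85575) = sqrt(4879258)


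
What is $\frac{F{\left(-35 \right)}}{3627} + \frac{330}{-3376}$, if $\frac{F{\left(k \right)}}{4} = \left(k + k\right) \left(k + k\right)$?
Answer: $\frac{32486345}{6122376} \approx 5.3062$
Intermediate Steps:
$F{\left(k \right)} = 16 k^{2}$ ($F{\left(k \right)} = 4 \left(k + k\right) \left(k + k\right) = 4 \cdot 2 k 2 k = 4 \cdot 4 k^{2} = 16 k^{2}$)
$\frac{F{\left(-35 \right)}}{3627} + \frac{330}{-3376} = \frac{16 \left(-35\right)^{2}}{3627} + \frac{330}{-3376} = 16 \cdot 1225 \cdot \frac{1}{3627} + 330 \left(- \frac{1}{3376}\right) = 19600 \cdot \frac{1}{3627} - \frac{165}{1688} = \frac{19600}{3627} - \frac{165}{1688} = \frac{32486345}{6122376}$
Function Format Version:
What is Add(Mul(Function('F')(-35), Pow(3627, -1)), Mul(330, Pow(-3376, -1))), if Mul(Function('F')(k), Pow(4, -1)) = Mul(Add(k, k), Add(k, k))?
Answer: Rational(32486345, 6122376) ≈ 5.3062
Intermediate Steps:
Function('F')(k) = Mul(16, Pow(k, 2)) (Function('F')(k) = Mul(4, Mul(Add(k, k), Add(k, k))) = Mul(4, Mul(Mul(2, k), Mul(2, k))) = Mul(4, Mul(4, Pow(k, 2))) = Mul(16, Pow(k, 2)))
Add(Mul(Function('F')(-35), Pow(3627, -1)), Mul(330, Pow(-3376, -1))) = Add(Mul(Mul(16, Pow(-35, 2)), Pow(3627, -1)), Mul(330, Pow(-3376, -1))) = Add(Mul(Mul(16, 1225), Rational(1, 3627)), Mul(330, Rational(-1, 3376))) = Add(Mul(19600, Rational(1, 3627)), Rational(-165, 1688)) = Add(Rational(19600, 3627), Rational(-165, 1688)) = Rational(32486345, 6122376)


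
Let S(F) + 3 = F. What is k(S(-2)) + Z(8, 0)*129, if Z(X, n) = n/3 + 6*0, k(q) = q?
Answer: -5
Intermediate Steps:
S(F) = -3 + F
Z(X, n) = n/3 (Z(X, n) = n*(1/3) + 0 = n/3 + 0 = n/3)
k(S(-2)) + Z(8, 0)*129 = (-3 - 2) + ((1/3)*0)*129 = -5 + 0*129 = -5 + 0 = -5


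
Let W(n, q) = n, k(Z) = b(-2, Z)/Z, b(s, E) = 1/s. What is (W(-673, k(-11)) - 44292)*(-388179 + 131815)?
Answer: 11527407260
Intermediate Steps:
k(Z) = -1/(2*Z) (k(Z) = 1/((-2)*Z) = -1/(2*Z))
(W(-673, k(-11)) - 44292)*(-388179 + 131815) = (-673 - 44292)*(-388179 + 131815) = -44965*(-256364) = 11527407260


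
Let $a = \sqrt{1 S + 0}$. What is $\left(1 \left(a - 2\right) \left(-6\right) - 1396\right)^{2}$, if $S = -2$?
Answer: $1915384 + 16608 i \sqrt{2} \approx 1.9154 \cdot 10^{6} + 23487.0 i$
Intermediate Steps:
$a = i \sqrt{2}$ ($a = \sqrt{1 \left(-2\right) + 0} = \sqrt{-2 + 0} = \sqrt{-2} = i \sqrt{2} \approx 1.4142 i$)
$\left(1 \left(a - 2\right) \left(-6\right) - 1396\right)^{2} = \left(1 \left(i \sqrt{2} - 2\right) \left(-6\right) - 1396\right)^{2} = \left(1 \left(-2 + i \sqrt{2}\right) \left(-6\right) - 1396\right)^{2} = \left(\left(-2 + i \sqrt{2}\right) \left(-6\right) - 1396\right)^{2} = \left(\left(12 - 6 i \sqrt{2}\right) - 1396\right)^{2} = \left(-1384 - 6 i \sqrt{2}\right)^{2}$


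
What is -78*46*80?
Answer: -287040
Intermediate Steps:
-78*46*80 = -3588*80 = -287040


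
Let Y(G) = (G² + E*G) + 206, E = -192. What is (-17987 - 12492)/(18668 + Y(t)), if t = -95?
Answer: -1051/1591 ≈ -0.66059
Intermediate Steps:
Y(G) = 206 + G² - 192*G (Y(G) = (G² - 192*G) + 206 = 206 + G² - 192*G)
(-17987 - 12492)/(18668 + Y(t)) = (-17987 - 12492)/(18668 + (206 + (-95)² - 192*(-95))) = -30479/(18668 + (206 + 9025 + 18240)) = -30479/(18668 + 27471) = -30479/46139 = -30479*1/46139 = -1051/1591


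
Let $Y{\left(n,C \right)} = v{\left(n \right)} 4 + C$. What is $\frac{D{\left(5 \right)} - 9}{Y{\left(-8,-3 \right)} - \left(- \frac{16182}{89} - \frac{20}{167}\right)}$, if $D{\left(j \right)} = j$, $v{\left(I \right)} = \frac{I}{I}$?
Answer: $- \frac{59452}{2719037} \approx -0.021865$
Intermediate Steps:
$v{\left(I \right)} = 1$
$Y{\left(n,C \right)} = 4 + C$ ($Y{\left(n,C \right)} = 1 \cdot 4 + C = 4 + C$)
$\frac{D{\left(5 \right)} - 9}{Y{\left(-8,-3 \right)} - \left(- \frac{16182}{89} - \frac{20}{167}\right)} = \frac{5 - 9}{\left(4 - 3\right) - \left(- \frac{16182}{89} - \frac{20}{167}\right)} = - \frac{4}{1 - \left(- \frac{20}{167} + \frac{87}{\left(-89\right) \frac{1}{186}}\right)} = - \frac{4}{1 - \left(- \frac{20}{167} + \frac{87}{- \frac{89}{186}}\right)} = - \frac{4}{1 + \left(\frac{20}{167} - - \frac{16182}{89}\right)} = - \frac{4}{1 + \left(\frac{20}{167} + \frac{16182}{89}\right)} = - \frac{4}{1 + \frac{2704174}{14863}} = - \frac{4}{\frac{2719037}{14863}} = \left(-4\right) \frac{14863}{2719037} = - \frac{59452}{2719037}$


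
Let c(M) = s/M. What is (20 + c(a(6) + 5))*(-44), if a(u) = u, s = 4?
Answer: -896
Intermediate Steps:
c(M) = 4/M
(20 + c(a(6) + 5))*(-44) = (20 + 4/(6 + 5))*(-44) = (20 + 4/11)*(-44) = (224/11)*(-44) = -896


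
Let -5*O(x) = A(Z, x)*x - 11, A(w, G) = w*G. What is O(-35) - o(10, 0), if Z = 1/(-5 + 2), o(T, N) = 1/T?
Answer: 2513/30 ≈ 83.767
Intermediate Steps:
Z = -⅓ (Z = 1/(-3) = -⅓ ≈ -0.33333)
A(w, G) = G*w
O(x) = 11/5 + x²/15 (O(x) = -((x*(-⅓))*x - 11)/5 = -((-x/3)*x - 11)/5 = -(-x²/3 - 11)/5 = -(-11 - x²/3)/5 = 11/5 + x²/15)
O(-35) - o(10, 0) = (11/5 + (1/15)*(-35)²) - 1/10 = (11/5 + (1/15)*1225) - 1*⅒ = (11/5 + 245/3) - ⅒ = 1258/15 - ⅒ = 2513/30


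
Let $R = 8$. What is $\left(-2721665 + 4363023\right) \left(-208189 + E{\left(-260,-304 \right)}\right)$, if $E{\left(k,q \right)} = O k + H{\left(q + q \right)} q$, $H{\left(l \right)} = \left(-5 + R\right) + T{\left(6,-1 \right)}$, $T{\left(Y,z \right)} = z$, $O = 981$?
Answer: $-761355397806$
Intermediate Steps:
$H{\left(l \right)} = 2$ ($H{\left(l \right)} = \left(-5 + 8\right) - 1 = 3 - 1 = 2$)
$E{\left(k,q \right)} = 2 q + 981 k$ ($E{\left(k,q \right)} = 981 k + 2 q = 2 q + 981 k$)
$\left(-2721665 + 4363023\right) \left(-208189 + E{\left(-260,-304 \right)}\right) = \left(-2721665 + 4363023\right) \left(-208189 + \left(2 \left(-304\right) + 981 \left(-260\right)\right)\right) = 1641358 \left(-208189 - 255668\right) = 1641358 \left(-463857\right) = -761355397806$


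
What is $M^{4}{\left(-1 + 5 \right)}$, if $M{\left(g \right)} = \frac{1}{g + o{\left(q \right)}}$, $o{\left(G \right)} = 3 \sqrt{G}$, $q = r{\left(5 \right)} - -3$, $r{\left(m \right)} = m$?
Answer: $\frac{193}{153664} - \frac{33 \sqrt{2}}{38416} \approx 4.1154 \cdot 10^{-5}$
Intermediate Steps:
$q = 8$ ($q = 5 - -3 = 5 + 3 = 8$)
$M{\left(g \right)} = \frac{1}{g + 6 \sqrt{2}}$ ($M{\left(g \right)} = \frac{1}{g + 3 \sqrt{8}} = \frac{1}{g + 3 \cdot 2 \sqrt{2}} = \frac{1}{g + 6 \sqrt{2}}$)
$M^{4}{\left(-1 + 5 \right)} = \left(\frac{1}{\left(-1 + 5\right) + 6 \sqrt{2}}\right)^{4} = \left(\frac{1}{4 + 6 \sqrt{2}}\right)^{4} = \frac{1}{\left(4 + 6 \sqrt{2}\right)^{4}}$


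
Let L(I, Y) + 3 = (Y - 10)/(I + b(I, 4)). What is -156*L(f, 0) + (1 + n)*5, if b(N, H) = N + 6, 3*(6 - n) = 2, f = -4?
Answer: -841/3 ≈ -280.33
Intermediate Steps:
n = 16/3 (n = 6 - ⅓*2 = 6 - ⅔ = 16/3 ≈ 5.3333)
b(N, H) = 6 + N
L(I, Y) = -3 + (-10 + Y)/(6 + 2*I) (L(I, Y) = -3 + (Y - 10)/(I + (6 + I)) = -3 + (-10 + Y)/(6 + 2*I))
-156*L(f, 0) + (1 + n)*5 = -78*(-28 + 0 - 6*(-4))/(3 - 4) + (1 + 16/3)*5 = -78*(-28 + 0 + 24)/(-1) + (19/3)*5 = -78*(-1)*(-4) + 95/3 = -156*2 + 95/3 = -312 + 95/3 = -841/3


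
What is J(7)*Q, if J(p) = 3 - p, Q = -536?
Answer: 2144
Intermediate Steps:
J(7)*Q = (3 - 1*7)*(-536) = (3 - 7)*(-536) = -4*(-536) = 2144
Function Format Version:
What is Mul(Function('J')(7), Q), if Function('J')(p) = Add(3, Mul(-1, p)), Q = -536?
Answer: 2144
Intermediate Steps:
Mul(Function('J')(7), Q) = Mul(Add(3, Mul(-1, 7)), -536) = Mul(Add(3, -7), -536) = Mul(-4, -536) = 2144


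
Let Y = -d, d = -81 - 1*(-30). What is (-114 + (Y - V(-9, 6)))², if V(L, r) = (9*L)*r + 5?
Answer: 174724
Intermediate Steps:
d = -51 (d = -81 + 30 = -51)
Y = 51 (Y = -1*(-51) = 51)
V(L, r) = 5 + 9*L*r (V(L, r) = 9*L*r + 5 = 5 + 9*L*r)
(-114 + (Y - V(-9, 6)))² = (-114 + (51 - (5 + 9*(-9)*6)))² = (-114 + (51 - (5 - 486)))² = (-114 + (51 - 1*(-481)))² = (-114 + (51 + 481))² = (-114 + 532)² = 418² = 174724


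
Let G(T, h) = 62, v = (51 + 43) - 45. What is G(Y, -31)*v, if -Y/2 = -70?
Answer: 3038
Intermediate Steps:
Y = 140 (Y = -2*(-70) = 140)
v = 49 (v = 94 - 45 = 49)
G(Y, -31)*v = 62*49 = 3038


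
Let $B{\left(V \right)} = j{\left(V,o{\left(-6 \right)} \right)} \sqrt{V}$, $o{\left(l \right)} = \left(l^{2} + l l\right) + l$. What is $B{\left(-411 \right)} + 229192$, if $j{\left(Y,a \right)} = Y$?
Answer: $229192 - 411 i \sqrt{411} \approx 2.2919 \cdot 10^{5} - 8332.3 i$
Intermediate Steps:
$o{\left(l \right)} = l + 2 l^{2}$ ($o{\left(l \right)} = \left(l^{2} + l^{2}\right) + l = 2 l^{2} + l = l + 2 l^{2}$)
$B{\left(V \right)} = V^{\frac{3}{2}}$ ($B{\left(V \right)} = V \sqrt{V} = V^{\frac{3}{2}}$)
$B{\left(-411 \right)} + 229192 = \left(-411\right)^{\frac{3}{2}} + 229192 = - 411 i \sqrt{411} + 229192 = 229192 - 411 i \sqrt{411}$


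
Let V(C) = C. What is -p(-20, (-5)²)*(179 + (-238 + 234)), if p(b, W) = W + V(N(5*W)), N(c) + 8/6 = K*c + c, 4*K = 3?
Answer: -509075/12 ≈ -42423.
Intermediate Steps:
K = ¾ (K = (¼)*3 = ¾ ≈ 0.75000)
N(c) = -4/3 + 7*c/4 (N(c) = -4/3 + (3*c/4 + c) = -4/3 + 7*c/4)
p(b, W) = -4/3 + 39*W/4 (p(b, W) = W + (-4/3 + 7*(5*W)/4) = W + (-4/3 + 35*W/4) = -4/3 + 39*W/4)
-p(-20, (-5)²)*(179 + (-238 + 234)) = -(-4/3 + (39/4)*(-5)²)*(179 + (-238 + 234)) = -(-4/3 + (39/4)*25)*(179 - 4) = -(-4/3 + 975/4)*175 = -2909*175/12 = -1*509075/12 = -509075/12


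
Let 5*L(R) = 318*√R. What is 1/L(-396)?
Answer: -5*I*√11/20988 ≈ -0.00079012*I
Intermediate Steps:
L(R) = 318*√R/5 (L(R) = (318*√R)/5 = 318*√R/5)
1/L(-396) = 1/(318*√(-396)/5) = 1/(318*(6*I*√11)/5) = 1/(1908*I*√11/5) = -5*I*√11/20988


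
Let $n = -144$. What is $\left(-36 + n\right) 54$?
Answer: $-9720$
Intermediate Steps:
$\left(-36 + n\right) 54 = \left(-36 - 144\right) 54 = \left(-180\right) 54 = -9720$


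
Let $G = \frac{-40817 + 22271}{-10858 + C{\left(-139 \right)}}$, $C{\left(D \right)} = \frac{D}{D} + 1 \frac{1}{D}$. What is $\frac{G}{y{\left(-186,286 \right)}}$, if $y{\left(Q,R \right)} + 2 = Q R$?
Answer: $- \frac{1288947}{40141189276} \approx -3.211 \cdot 10^{-5}$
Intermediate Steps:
$C{\left(D \right)} = 1 + \frac{1}{D}$
$y{\left(Q,R \right)} = -2 + Q R$
$G = \frac{1288947}{754562}$ ($G = \frac{-40817 + 22271}{-10858 + \frac{1 - 139}{-139}} = - \frac{18546}{-10858 - - \frac{138}{139}} = - \frac{18546}{-10858 + \frac{138}{139}} = - \frac{18546}{- \frac{1509124}{139}} = \left(-18546\right) \left(- \frac{139}{1509124}\right) = \frac{1288947}{754562} \approx 1.7082$)
$\frac{G}{y{\left(-186,286 \right)}} = \frac{1288947}{754562 \left(-2 - 53196\right)} = \frac{1288947}{754562 \left(-53198\right)} = \frac{1288947}{754562} \left(- \frac{1}{53198}\right) = - \frac{1288947}{40141189276}$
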